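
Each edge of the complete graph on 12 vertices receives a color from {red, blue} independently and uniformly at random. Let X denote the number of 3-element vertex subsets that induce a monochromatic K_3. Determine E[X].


Let X = Σ_S X_S over the C(12, 3) = 220 subsets S of size 3, where X_S = 1 if the K_3 on S is monochromatic.
For a fixed S, the K_3 on S has C(3, 2) = 3 edges. P[all 3 edges red] = (1/2)^3, and likewise for blue, so P[monochromatic] = 2·(1/2)^3 = 2^{1 − 3} = 1/4.
By linearity of expectation: E[X] = C(12, 3) · 2^{1 − 3} = 220 · 1/4 = 55.
Numerically: E[X] ≈ 55.0000.

E[X] = C(12,3)·2^(1−C(3,2)) = 55 ≈ 55.0000.


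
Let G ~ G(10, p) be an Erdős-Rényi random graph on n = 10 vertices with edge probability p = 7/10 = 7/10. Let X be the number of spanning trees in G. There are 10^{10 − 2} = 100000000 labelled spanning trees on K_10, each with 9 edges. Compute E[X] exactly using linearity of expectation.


K_10 has 10^{10 − 2} = 100000000 labelled spanning trees.
For each such spanning tree H, let X_H = 1 if all 9 edges of H are present in G. Then P[X_H = 1] = p^{9} = (7/10)^{9} = 40353607/1000000000.
Summing the indicators: E[X] = Σ_H E[X_H] = 100000000 · p^{9} = 100000000 · 40353607/1000000000 = 40353607/10.
Numerically: E[X] ≈ 4.0354e+06.

E[X] = 100000000 · (7/10)^{9} = 40353607/10 ≈ 4.0354e+06.


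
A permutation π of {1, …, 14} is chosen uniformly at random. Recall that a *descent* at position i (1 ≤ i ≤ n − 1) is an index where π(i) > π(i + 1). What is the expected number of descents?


Write X = Σ X_I over i = 1, …, 13, with X_I the indicator of one descent.
There are 13 indicators.
For each fixed i, the pair (π(i), π(i+1)) is a uniformly random ordered pair of distinct values from {1, …, 14}; by symmetry P[π(i) > π(i+1)] = 1/2.
By linearity: E[X] = 13 · (1/2) = (14 − 1) · (1/2) = 13/2 ≈ 6.5000.

E[X] = 13/2 = 6.5000.


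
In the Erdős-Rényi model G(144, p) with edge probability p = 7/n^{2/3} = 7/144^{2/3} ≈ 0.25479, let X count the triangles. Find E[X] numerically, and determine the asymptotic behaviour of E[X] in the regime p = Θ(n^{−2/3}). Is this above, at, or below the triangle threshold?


Number of potential triangles: C(144, 3) = 487344.
Each occurs with probability p³ ≈ (0.25479)³ ≈ 1.6541281e-02.
By linearity: E[X] = C(144, 3)·p³ ≈ 487344 · 1.6541281e-02 ≈ 8061.29398.
Since α = 2/3 < 1, p = c/n^{2/3} ≫ 1/n is above the triangle threshold p ~ 1/n. Asymptotically E[X] ~ (c³/6)·n^{3(1−α)} = (7³/6)·n^{1} → ∞; triangles are abundant w.h.p.

E[X] ≈ 8061.29398; in regime p = Θ(1/n^{2/3}) E[X] diverges (above the triangle threshold p ~ 1/n).


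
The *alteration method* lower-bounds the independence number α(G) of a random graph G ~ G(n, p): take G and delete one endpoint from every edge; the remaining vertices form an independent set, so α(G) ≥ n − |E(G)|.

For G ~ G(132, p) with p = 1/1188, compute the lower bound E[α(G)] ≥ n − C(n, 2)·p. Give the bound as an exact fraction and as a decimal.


E[|E(G)|] = C(132, 2)·p = 8646 · (1/1188) = 131/18.
E[α(G)] ≥ n − E[|E(G)|] = 132 − 131/18 = 2245/18.
Numerically: ≈ 124.7222.
(This is only a lower bound; the true E[α(G)] may be larger.)

E[α(G)] ≥ 2245/18 ≈ 124.7222.


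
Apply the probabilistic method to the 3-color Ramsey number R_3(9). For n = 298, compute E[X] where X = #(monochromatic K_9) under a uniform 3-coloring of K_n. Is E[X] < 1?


E[X] = C(298, 9) · 3^{1 − 36} = 45207677551849890 · 3^{−35} = 45207677551849890/50031545098999707.
As a reduced fraction: E[X] = 15069225850616630/16677181699666569 ≈ 0.9036.
Is E[X] < 1? YES.
Since E[X] < 1, there exists a 3-coloring of K_{298} with no monochromatic K_9; hence R_3(9) > 298.

E[X] = 15069225850616630/16677181699666569 ≈ 0.9036; E[X] < 1, so R_3(9) > 298.


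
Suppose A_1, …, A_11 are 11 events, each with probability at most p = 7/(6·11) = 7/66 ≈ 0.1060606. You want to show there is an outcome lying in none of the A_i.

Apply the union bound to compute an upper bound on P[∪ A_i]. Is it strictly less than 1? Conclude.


Union bound: P[∪_{i=1}^{11} A_i] ≤ Σ_i P[A_i] ≤ 11·p = 11·(7/66) = 7/6.
Numerically: 7/6 ≈ 1.1666667.
Is 7/6 < 1? NO.
Since the bound 7/6 is ≥ 1, the union bound is uninformative here; it does NOT by itself certify existence.

11·p = 7/6 ≈ 1.1666667; existence NOT certified by the union bound.


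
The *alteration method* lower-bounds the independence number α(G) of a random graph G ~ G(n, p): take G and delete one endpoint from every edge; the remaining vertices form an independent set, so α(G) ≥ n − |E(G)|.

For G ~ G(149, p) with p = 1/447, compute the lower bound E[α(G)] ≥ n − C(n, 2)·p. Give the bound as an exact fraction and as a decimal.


E[|E(G)|] = C(149, 2)·p = 11026 · (1/447) = 74/3.
E[α(G)] ≥ n − E[|E(G)|] = 149 − 74/3 = 373/3.
Numerically: ≈ 124.33333.
(This is only a lower bound; the true E[α(G)] may be larger.)

E[α(G)] ≥ 373/3 ≈ 124.33333.


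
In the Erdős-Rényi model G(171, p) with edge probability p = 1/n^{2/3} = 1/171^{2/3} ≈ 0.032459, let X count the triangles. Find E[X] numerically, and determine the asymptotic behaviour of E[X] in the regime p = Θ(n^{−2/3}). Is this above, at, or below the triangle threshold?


Number of potential triangles: C(171, 3) = 818805.
Each occurs with probability p³ ≈ (0.032459)³ ≈ 3.4198557e-05.
By linearity: E[X] = C(171, 3)·p³ ≈ 818805 · 3.4198557e-05 ≈ 28.00195.
Since α = 2/3 < 1, p = c/n^{2/3} ≫ 1/n is above the triangle threshold p ~ 1/n. Asymptotically E[X] ~ (c³/6)·n^{3(1−α)} = (1³/6)·n^{1} → ∞; triangles are abundant w.h.p.

E[X] ≈ 28.00195; in regime p = Θ(1/n^{2/3}) E[X] diverges (above the triangle threshold p ~ 1/n).


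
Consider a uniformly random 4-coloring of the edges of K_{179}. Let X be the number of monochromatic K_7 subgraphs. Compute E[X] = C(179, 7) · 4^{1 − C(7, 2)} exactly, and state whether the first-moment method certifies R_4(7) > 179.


E[X] = C(179, 7) · 4^{1 − 21} = 1037437234460 · 4^{−20} = 1037437234460/1099511627776.
As a reduced fraction: E[X] = 259359308615/274877906944 ≈ 0.94354.
Is E[X] < 1? YES.
Since E[X] < 1, there exists a 4-coloring of K_{179} with no monochromatic K_7; hence R_4(7) > 179.

E[X] = 259359308615/274877906944 ≈ 0.94354; E[X] < 1, so R_4(7) > 179.


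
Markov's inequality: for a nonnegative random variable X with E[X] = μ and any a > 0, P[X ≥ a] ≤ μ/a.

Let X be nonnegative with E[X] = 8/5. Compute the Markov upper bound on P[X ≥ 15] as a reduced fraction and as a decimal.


μ = E[X] = 8/5, a = 15.
Markov: P[X ≥ 15] ≤ μ/a = (8/5)/15 = 8/75.
Numerically: ≈ 0.10667.
(Since a = 15 > μ = 1.60000, the bound 8/75 is < 1 and informative.)

P[X ≥ 15] ≤ 8/75 ≈ 0.10667.


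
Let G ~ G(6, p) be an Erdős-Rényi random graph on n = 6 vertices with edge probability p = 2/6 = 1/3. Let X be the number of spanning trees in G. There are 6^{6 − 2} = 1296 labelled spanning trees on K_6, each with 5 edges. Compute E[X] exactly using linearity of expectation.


K_6 has 6^{6 − 2} = 1296 labelled spanning trees.
For each such spanning tree H, let X_H = 1 if all 5 edges of H are present in G. Then P[X_H = 1] = p^{5} = (1/3)^{5} = 1/243.
By linearity: E[X] = Σ_H E[X_H] = 1296 · p^{5} = 1296 · 1/243 = 16/3.
Numerically: E[X] ≈ 5.333.

E[X] = 1296 · (1/3)^{5} = 16/3 ≈ 5.333.


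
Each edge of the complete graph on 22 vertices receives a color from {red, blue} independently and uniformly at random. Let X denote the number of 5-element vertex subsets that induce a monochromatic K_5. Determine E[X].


Let X = Σ_S X_S over the C(22, 5) = 26334 subsets S of size 5, where X_S = 1 if the K_5 on S is monochromatic.
For a fixed S, the K_5 on S has C(5, 2) = 10 edges. P[all 10 edges red] = (1/2)^10, and likewise for blue, so P[monochromatic] = 2·(1/2)^10 = 2^{1 − 10} = 1/512.
Summing: E[X] = C(22, 5) · 2^{1 − 10} = 26334 · 1/512 = 13167/256.
Numerically: E[X] ≈ 51.43359.

E[X] = C(22,5)·2^(1−C(5,2)) = 13167/256 ≈ 51.43359.


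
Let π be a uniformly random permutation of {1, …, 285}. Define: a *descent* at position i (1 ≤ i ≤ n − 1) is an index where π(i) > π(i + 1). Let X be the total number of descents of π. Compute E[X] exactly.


Write X = Σ X_I over i = 1, …, 284, with X_I the indicator of one descent.
There are 284 indicators.
For each fixed i, the pair (π(i), π(i+1)) is a uniformly random ordered pair of distinct values from {1, …, 285}; by symmetry P[π(i) > π(i+1)] = 1/2.
By linearity: E[X] = 284 · (1/2) = (285 − 1) · (1/2) = 142 ≈ 142.00000.

E[X] = 142 = 142.00000.


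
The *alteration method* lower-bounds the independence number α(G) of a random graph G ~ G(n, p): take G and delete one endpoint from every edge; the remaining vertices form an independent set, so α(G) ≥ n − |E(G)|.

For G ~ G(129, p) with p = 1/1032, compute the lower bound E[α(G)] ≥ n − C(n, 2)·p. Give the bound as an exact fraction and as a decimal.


E[|E(G)|] = C(129, 2)·p = 8256 · (1/1032) = 8.
E[α(G)] ≥ n − E[|E(G)|] = 129 − 8 = 121.
Numerically: ≈ 121.000.
(This is only a lower bound; the true E[α(G)] may be larger.)

E[α(G)] ≥ 121 ≈ 121.000.


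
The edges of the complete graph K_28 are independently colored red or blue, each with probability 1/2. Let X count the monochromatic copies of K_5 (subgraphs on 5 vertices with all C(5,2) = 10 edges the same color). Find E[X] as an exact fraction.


Let X = Σ_S X_S over the C(28, 5) = 98280 subsets S of size 5, where X_S = 1 if the K_5 on S is monochromatic.
For a fixed S, the K_5 on S has C(5, 2) = 10 edges. P[all 10 edges red] = (1/2)^10, and likewise for blue, so P[monochromatic] = 2·(1/2)^10 = 2^{1 − 10} = 1/512.
Summing: E[X] = C(28, 5) · 2^{1 − 10} = 98280 · 1/512 = 12285/64.
Numerically: E[X] ≈ 191.9531.

E[X] = C(28,5)·2^(1−C(5,2)) = 12285/64 ≈ 191.9531.


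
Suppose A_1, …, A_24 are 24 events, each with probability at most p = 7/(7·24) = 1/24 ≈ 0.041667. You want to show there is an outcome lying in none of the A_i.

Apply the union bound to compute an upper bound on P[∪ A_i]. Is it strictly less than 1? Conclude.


Union bound: P[∪_{i=1}^{24} A_i] ≤ Σ_i P[A_i] ≤ 24·p = 24·(1/24) = 1.
Numerically: 1 ≈ 1.000000.
Is 1 < 1? NO.
Since the bound 1 is ≥ 1, the union bound is uninformative here; it does NOT by itself certify existence.

24·p = 1 ≈ 1.000000; existence NOT certified by the union bound.


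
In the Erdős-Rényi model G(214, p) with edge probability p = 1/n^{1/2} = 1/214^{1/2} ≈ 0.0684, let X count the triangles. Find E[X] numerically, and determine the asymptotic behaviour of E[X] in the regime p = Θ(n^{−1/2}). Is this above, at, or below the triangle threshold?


Number of potential triangles: C(214, 3) = 1610564.
Each occurs with probability p³ ≈ (0.0684)³ ≈ 3.19433e-04.
By linearity: E[X] = C(214, 3)·p³ ≈ 1610564 · 3.19433e-04 ≈ 514.467.
Since α = 1/2 < 1, p = c/n^{1/2} ≫ 1/n is above the triangle threshold p ~ 1/n. Asymptotically E[X] ~ (c³/6)·n^{3(1−α)} = (1³/6)·n^{1.5} → ∞; triangles are abundant w.h.p.

E[X] ≈ 514.467; in regime p = Θ(1/n^{1/2}) E[X] diverges (above the triangle threshold p ~ 1/n).


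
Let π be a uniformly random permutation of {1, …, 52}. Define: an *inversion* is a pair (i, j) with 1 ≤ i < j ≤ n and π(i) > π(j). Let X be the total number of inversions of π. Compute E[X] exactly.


Write X = Σ X_I over the C(52, 2) = 1326 pairs i < j, with X_I the indicator of one inversion.
There are 1326 indicators.
For each fixed pair i < j, the values π(i) and π(j) are two distinct elements of {1, …, 52} in uniformly random order; by symmetry P[π(i) > π(j)] = 1/2.
By linearity: E[X] = 1326 · (1/2) = C(52, 2) · (1/2) = 1326/2 = 663 ≈ 663.000000.

E[X] = 663 = 663.000000.


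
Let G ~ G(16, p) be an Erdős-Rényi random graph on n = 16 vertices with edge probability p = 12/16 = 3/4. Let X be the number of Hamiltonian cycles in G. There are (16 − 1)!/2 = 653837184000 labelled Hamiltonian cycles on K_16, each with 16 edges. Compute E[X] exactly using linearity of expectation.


K_16 has (16 − 1)!/2 = 653837184000 labelled Hamiltonian cycles.
For each such Hamiltonian cycle H, let X_H = 1 if all 16 edges of H are present in G. Then P[X_H = 1] = p^{16} = (3/4)^{16} = 43046721/4294967296.
Summing the indicators: E[X] = Σ_H E[X_H] = 653837184000 · p^{16} = 653837184000 · 43046721/4294967296 = 27485885585032875/4194304.
Numerically: E[X] ≈ 6.5531e+09.

E[X] = 653837184000 · (3/4)^{16} = 27485885585032875/4194304 ≈ 6.5531e+09.


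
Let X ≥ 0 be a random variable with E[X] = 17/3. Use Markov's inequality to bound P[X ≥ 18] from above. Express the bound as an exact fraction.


μ = E[X] = 17/3, a = 18.
Markov: P[X ≥ 18] ≤ μ/a = (17/3)/18 = 17/54.
Numerically: ≈ 0.315.
(Since a = 18 > μ = 5.667, the bound 17/54 is < 1 and informative.)

P[X ≥ 18] ≤ 17/54 ≈ 0.315.


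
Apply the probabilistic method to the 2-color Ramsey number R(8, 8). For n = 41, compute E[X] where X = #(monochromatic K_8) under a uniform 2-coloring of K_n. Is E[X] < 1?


E[X] = C(41, 8) · 2^{1 − 28} = 95548245 · 2^{−27} = 95548245/134217728.
As a reduced fraction: E[X] = 95548245/134217728 ≈ 0.711890.
Is E[X] < 1? YES.
Since E[X] < 1, there exists a 2-coloring of K_{41} with no monochromatic K_8; hence R(8, 8) > 41.

E[X] = 95548245/134217728 ≈ 0.711890; E[X] < 1, so R(8, 8) > 41.


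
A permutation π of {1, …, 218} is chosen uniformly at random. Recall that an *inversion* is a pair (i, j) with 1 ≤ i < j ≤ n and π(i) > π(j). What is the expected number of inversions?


Write X = Σ X_I over the C(218, 2) = 23653 pairs i < j, with X_I the indicator of one inversion.
There are 23653 indicators.
For each fixed pair i < j, the values π(i) and π(j) are two distinct elements of {1, …, 218} in uniformly random order; by symmetry P[π(i) > π(j)] = 1/2.
By linearity: E[X] = 23653 · (1/2) = C(218, 2) · (1/2) = 23653/2 = 23653/2 ≈ 11826.500000.

E[X] = 23653/2 = 11826.500000.


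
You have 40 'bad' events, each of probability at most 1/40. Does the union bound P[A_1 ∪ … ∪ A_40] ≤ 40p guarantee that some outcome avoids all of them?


Union bound: P[∪_{i=1}^{40} A_i] ≤ Σ_i P[A_i] ≤ 40·p = 40·(1/40) = 1.
Numerically: 1 ≈ 1.00000.
Is 1 < 1? NO.
Since the bound 1 is ≥ 1, the union bound is uninformative here; it does NOT by itself certify existence.

40·p = 1 ≈ 1.00000; existence NOT certified by the union bound.


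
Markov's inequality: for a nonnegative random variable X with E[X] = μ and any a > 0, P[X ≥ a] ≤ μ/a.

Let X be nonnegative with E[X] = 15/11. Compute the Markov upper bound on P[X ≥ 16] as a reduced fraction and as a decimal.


μ = E[X] = 15/11, a = 16.
Markov: P[X ≥ 16] ≤ μ/a = (15/11)/16 = 15/176.
Numerically: ≈ 0.0852.
(Since a = 16 > μ = 1.3636, the bound 15/176 is < 1 and informative.)

P[X ≥ 16] ≤ 15/176 ≈ 0.0852.


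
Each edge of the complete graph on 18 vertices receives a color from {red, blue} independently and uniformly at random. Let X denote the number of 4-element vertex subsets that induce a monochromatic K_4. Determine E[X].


Let X = Σ_S X_S over the C(18, 4) = 3060 subsets S of size 4, where X_S = 1 if the K_4 on S is monochromatic.
For a fixed S, the K_4 on S has C(4, 2) = 6 edges. P[all 6 edges red] = (1/2)^6, and likewise for blue, so P[monochromatic] = 2·(1/2)^6 = 2^{1 − 6} = 1/32.
By linearity: E[X] = C(18, 4) · 2^{1 − 6} = 3060 · 1/32 = 765/8.
Numerically: E[X] ≈ 95.625000.

E[X] = C(18,4)·2^(1−C(4,2)) = 765/8 ≈ 95.625000.


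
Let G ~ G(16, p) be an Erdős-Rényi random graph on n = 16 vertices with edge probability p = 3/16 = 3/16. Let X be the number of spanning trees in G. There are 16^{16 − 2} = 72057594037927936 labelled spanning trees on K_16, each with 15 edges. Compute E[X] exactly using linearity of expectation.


K_16 has 16^{16 − 2} = 72057594037927936 labelled spanning trees.
For each such spanning tree H, let X_H = 1 if all 15 edges of H are present in G. Then P[X_H = 1] = p^{15} = (3/16)^{15} = 14348907/1152921504606846976.
By linearity of expectation: E[X] = Σ_H E[X_H] = 72057594037927936 · p^{15} = 72057594037927936 · 14348907/1152921504606846976 = 14348907/16.
Numerically: E[X] ≈ 8.9681e+05.

E[X] = 72057594037927936 · (3/16)^{15} = 14348907/16 ≈ 8.9681e+05.


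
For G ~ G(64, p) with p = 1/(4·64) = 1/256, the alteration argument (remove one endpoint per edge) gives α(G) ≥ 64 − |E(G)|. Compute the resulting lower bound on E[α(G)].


E[|E(G)|] = C(64, 2)·p = 2016 · (1/256) = 63/8.
E[α(G)] ≥ n − E[|E(G)|] = 64 − 63/8 = 449/8.
Numerically: ≈ 56.12500.
(This is only a lower bound; the true E[α(G)] may be larger.)

E[α(G)] ≥ 449/8 ≈ 56.12500.


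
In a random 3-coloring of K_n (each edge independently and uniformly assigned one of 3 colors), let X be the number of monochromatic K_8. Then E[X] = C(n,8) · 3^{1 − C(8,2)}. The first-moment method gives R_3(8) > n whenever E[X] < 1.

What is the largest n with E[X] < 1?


We need C(n, 8) · 3^{1 − 28} < 1, i.e. C(n, 8) < 3^{28 − 1} = 7625597484987.
Check values of n near the boundary:
  n = 152: C(152, 8) = 5859727868575; 5859727868575 < 7625597484987? YES
  n = 153: C(153, 8) = 6183023199255; 6183023199255 < 7625597484987? YES
  n = 154: C(154, 8) = 6521818990995; 6521818990995 < 7625597484987? YES
  n = 155: C(155, 8) = 6876747915675; 6876747915675 < 7625597484987? YES
  n = 156: C(156, 8) = 7248464019225; 7248464019225 < 7625597484987? YES
  n = 157: C(157, 8) = 7637643295425; 7637643295425 < 7625597484987? NO
  n = 158: C(158, 8) = 8044984271181; 8044984271181 < 7625597484987? NO
The largest n with C(n, 8) < 7625597484987 is n = 156 (where E[X] = 805384891025/847288609443 ≈ 0.9505). Hence R_3(8) > 156, i.e. R_3(8) ≥ 157.

Largest n = 156; hence R_3(8) > 156.


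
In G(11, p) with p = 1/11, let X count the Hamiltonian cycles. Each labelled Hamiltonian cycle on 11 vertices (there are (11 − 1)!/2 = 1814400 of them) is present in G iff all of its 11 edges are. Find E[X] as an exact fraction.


K_11 has (11 − 1)!/2 = 1814400 labelled Hamiltonian cycles.
For each such Hamiltonian cycle H, let X_H = 1 if all 11 edges of H are present in G. Then P[X_H = 1] = p^{11} = (1/11)^{11} = 1/285311670611.
By linearity: E[X] = Σ_H E[X_H] = 1814400 · p^{11} = 1814400 · 1/285311670611 = 1814400/285311670611.
Numerically: E[X] ≈ 6.36e-06.

E[X] = 1814400 · (1/11)^{11} = 1814400/285311670611 ≈ 6.36e-06.


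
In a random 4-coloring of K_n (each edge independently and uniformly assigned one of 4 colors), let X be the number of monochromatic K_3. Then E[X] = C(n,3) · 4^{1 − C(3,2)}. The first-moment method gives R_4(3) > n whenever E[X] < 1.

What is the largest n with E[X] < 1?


We need C(n, 3) · 4^{1 − 3} < 1, i.e. C(n, 3) < 4^{3 − 1} = 16.
Check values of n near the boundary:
  n = 3: C(3, 3) = 1; 1 < 16? YES
  n = 4: C(4, 3) = 4; 4 < 16? YES
  n = 5: C(5, 3) = 10; 10 < 16? YES
  n = 6: C(6, 3) = 20; 20 < 16? NO
  n = 7: C(7, 3) = 35; 35 < 16? NO
The largest n with C(n, 3) < 16 is n = 5 (where E[X] = 5/8 ≈ 0.625000). Hence R_4(3) > 5, i.e. R_4(3) ≥ 6.

Largest n = 5; hence R_4(3) > 5.


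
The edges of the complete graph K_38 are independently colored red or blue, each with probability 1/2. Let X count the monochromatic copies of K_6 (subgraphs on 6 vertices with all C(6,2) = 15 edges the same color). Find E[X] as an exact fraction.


Let X = Σ_S X_S over the C(38, 6) = 2760681 subsets S of size 6, where X_S = 1 if the K_6 on S is monochromatic.
For a fixed S, the K_6 on S has C(6, 2) = 15 edges. P[all 15 edges red] = (1/2)^15, and likewise for blue, so P[monochromatic] = 2·(1/2)^15 = 2^{1 − 15} = 1/16384.
By linearity of expectation: E[X] = C(38, 6) · 2^{1 − 15} = 2760681 · 1/16384 = 2760681/16384.
Numerically: E[X] ≈ 168.499.

E[X] = C(38,6)·2^(1−C(6,2)) = 2760681/16384 ≈ 168.499.


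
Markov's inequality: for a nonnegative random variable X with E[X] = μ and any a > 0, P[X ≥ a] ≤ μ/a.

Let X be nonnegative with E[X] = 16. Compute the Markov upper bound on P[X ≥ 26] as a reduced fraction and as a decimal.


μ = E[X] = 16, a = 26.
Markov: P[X ≥ 26] ≤ μ/a = (16)/26 = 8/13.
Numerically: ≈ 0.615385.
(Since a = 26 > μ = 16.000000, the bound 8/13 is < 1 and informative.)

P[X ≥ 26] ≤ 8/13 ≈ 0.615385.


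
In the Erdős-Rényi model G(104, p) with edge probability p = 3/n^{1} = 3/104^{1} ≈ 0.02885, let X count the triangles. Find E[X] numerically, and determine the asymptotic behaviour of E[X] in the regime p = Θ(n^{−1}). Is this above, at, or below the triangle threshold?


Number of potential triangles: C(104, 3) = 182104.
Each occurs with probability p³ ≈ (0.02885)³ ≈ 2.400290e-05.
By linearity: E[X] = C(104, 3)·p³ ≈ 182104 · 2.400290e-05 ≈ 4.3710.
Here α = 1, so p = 3/n is exactly at the triangle threshold p ~ 1/n. Asymptotically E[X] → c³/6 = 3³/6 = 9/2 ≈ 4.5000, a bounded constant. In this regime the triangle count is asymptotically Poisson(c³/6).

E[X] ≈ 4.3710; in regime p = Θ(1/n^{1}) E[X] stays bounded (at the triangle threshold p ~ 1/n).


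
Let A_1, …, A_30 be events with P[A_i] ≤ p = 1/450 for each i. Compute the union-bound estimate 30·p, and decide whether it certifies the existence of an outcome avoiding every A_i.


Union bound: P[∪_{i=1}^{30} A_i] ≤ Σ_i P[A_i] ≤ 30·p = 30·(1/450) = 1/15.
Numerically: 1/15 ≈ 0.0666667.
Is 1/15 < 1? YES.
Since P[∪ A_i] ≤ 1/15 < 1, the complement has P[∩ A_i^c] ≥ 1 − 1/15 = 14/15 > 0, so some outcome avoids every A_i.

30·p = 1/15 ≈ 0.0666667; existence CERTIFIED by the union bound.


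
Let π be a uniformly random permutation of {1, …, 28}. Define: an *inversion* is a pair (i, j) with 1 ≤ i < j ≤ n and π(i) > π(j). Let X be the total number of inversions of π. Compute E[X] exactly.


Write X = Σ X_I over the C(28, 2) = 378 pairs i < j, with X_I the indicator of one inversion.
There are 378 indicators.
For each fixed pair i < j, the values π(i) and π(j) are two distinct elements of {1, …, 28} in uniformly random order; by symmetry P[π(i) > π(j)] = 1/2.
By linearity: E[X] = 378 · (1/2) = C(28, 2) · (1/2) = 378/2 = 189 ≈ 189.000.

E[X] = 189 = 189.000.


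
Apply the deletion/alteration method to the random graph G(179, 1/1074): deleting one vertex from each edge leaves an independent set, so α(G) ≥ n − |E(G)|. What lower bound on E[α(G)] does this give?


E[|E(G)|] = C(179, 2)·p = 15931 · (1/1074) = 89/6.
E[α(G)] ≥ n − E[|E(G)|] = 179 − 89/6 = 985/6.
Numerically: ≈ 164.16667.
(This is only a lower bound; the true E[α(G)] may be larger.)

E[α(G)] ≥ 985/6 ≈ 164.16667.


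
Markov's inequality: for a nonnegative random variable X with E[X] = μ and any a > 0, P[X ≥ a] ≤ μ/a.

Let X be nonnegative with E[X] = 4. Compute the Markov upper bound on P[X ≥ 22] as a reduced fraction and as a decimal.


μ = E[X] = 4, a = 22.
Markov: P[X ≥ 22] ≤ μ/a = (4)/22 = 2/11.
Numerically: ≈ 0.182.
(Since a = 22 > μ = 4.000, the bound 2/11 is < 1 and informative.)

P[X ≥ 22] ≤ 2/11 ≈ 0.182.


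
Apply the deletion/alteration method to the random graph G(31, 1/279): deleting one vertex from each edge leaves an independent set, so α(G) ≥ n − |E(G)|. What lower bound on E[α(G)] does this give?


E[|E(G)|] = C(31, 2)·p = 465 · (1/279) = 5/3.
E[α(G)] ≥ n − E[|E(G)|] = 31 − 5/3 = 88/3.
Numerically: ≈ 29.33333.
(This is only a lower bound; the true E[α(G)] may be larger.)

E[α(G)] ≥ 88/3 ≈ 29.33333.


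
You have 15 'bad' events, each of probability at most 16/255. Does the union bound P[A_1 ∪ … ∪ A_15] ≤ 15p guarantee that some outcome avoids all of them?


Union bound: P[∪_{i=1}^{15} A_i] ≤ Σ_i P[A_i] ≤ 15·p = 15·(16/255) = 16/17.
Numerically: 16/17 ≈ 0.9412.
Is 16/17 < 1? YES.
Since P[∪ A_i] ≤ 16/17 < 1, the complement has P[∩ A_i^c] ≥ 1 − 16/17 = 1/17 > 0, so some outcome avoids every A_i.

15·p = 16/17 ≈ 0.9412; existence CERTIFIED by the union bound.


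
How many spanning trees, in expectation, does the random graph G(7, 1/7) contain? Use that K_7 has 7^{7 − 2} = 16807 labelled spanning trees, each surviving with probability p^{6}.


K_7 has 7^{7 − 2} = 16807 labelled spanning trees.
For each such spanning tree H, let X_H = 1 if all 6 edges of H are present in G. Then P[X_H = 1] = p^{6} = (1/7)^{6} = 1/117649.
By linearity: E[X] = Σ_H E[X_H] = 16807 · p^{6} = 16807 · 1/117649 = 1/7.
Numerically: E[X] ≈ 0.1429.

E[X] = 16807 · (1/7)^{6} = 1/7 ≈ 0.1429.


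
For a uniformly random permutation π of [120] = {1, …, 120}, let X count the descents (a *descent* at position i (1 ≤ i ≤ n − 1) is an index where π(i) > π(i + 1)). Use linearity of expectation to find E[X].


Write X = Σ X_I over i = 1, …, 119, with X_I the indicator of one descent.
There are 119 indicators.
For each fixed i, the pair (π(i), π(i+1)) is a uniformly random ordered pair of distinct values from {1, …, 120}; by symmetry P[π(i) > π(i+1)] = 1/2.
By linearity: E[X] = 119 · (1/2) = (120 − 1) · (1/2) = 119/2 ≈ 59.500.

E[X] = 119/2 = 59.500.


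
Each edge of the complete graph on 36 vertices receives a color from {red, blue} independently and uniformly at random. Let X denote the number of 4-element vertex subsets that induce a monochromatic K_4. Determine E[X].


Let X = Σ_S X_S over the C(36, 4) = 58905 subsets S of size 4, where X_S = 1 if the K_4 on S is monochromatic.
For a fixed S, the K_4 on S has C(4, 2) = 6 edges. P[all 6 edges red] = (1/2)^6, and likewise for blue, so P[monochromatic] = 2·(1/2)^6 = 2^{1 − 6} = 1/32.
By linearity of expectation: E[X] = C(36, 4) · 2^{1 − 6} = 58905 · 1/32 = 58905/32.
Numerically: E[X] ≈ 1840.7812.

E[X] = C(36,4)·2^(1−C(4,2)) = 58905/32 ≈ 1840.7812.


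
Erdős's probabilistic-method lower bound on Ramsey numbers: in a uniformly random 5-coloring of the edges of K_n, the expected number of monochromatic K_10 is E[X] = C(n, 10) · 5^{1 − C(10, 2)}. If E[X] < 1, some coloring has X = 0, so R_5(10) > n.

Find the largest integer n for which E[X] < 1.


We need C(n, 10) · 5^{1 − 45} < 1, i.e. C(n, 10) < 5^{45 − 1} = 5684341886080801486968994140625.
Check values of n near the boundary:
  n = 5387: C(5387, 10) = 5624406917627224603154306376491; 5624406917627224603154306376491 < 5684341886080801486968994140625? YES
  n = 5388: C(5388, 10) = 5634865093375880654852250419586; 5634865093375880654852250419586 < 5684341886080801486968994140625? YES
  n = 5389: C(5389, 10) = 5645340767466558997768874792926; 5645340767466558997768874792926 < 5684341886080801486968994140625? YES
  n = 5390: C(5390, 10) = 5655833965919099070255434039753; 5655833965919099070255434039753 < 5684341886080801486968994140625? YES
  n = 5391: C(5391, 10) = 5666344714787188828795213697883; 5666344714787188828795213697883 < 5684341886080801486968994140625? YES
  n = 5392: C(5392, 10) = 5676873040158402483252283957448; 5676873040158402483252283957448 < 5684341886080801486968994140625? YES
  n = 5393: C(5393, 10) = 5687418968154238267170642278008; 5687418968154238267170642278008 < 5684341886080801486968994140625? NO
  n = 5394: C(5394, 10) = 5697982524930156243149785372878; 5697982524930156243149785372878 < 5684341886080801486968994140625? NO
  n = 5395: C(5395, 10) = 5708563736675616143322765475706; 5708563736675616143322765475706 < 5684341886080801486968994140625? NO
The largest n with C(n, 10) < 5684341886080801486968994140625 is n = 5392 (where E[X] = 5676873040158402483252283957448/5684341886080801486968994140625 ≈ 0.998686). Hence R_5(10) > 5392, i.e. R_5(10) ≥ 5393.

Largest n = 5392; hence R_5(10) > 5392.


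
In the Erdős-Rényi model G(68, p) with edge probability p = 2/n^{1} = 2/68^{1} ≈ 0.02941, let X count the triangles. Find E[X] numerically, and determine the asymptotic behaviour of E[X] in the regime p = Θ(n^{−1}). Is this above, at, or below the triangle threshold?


Number of potential triangles: C(68, 3) = 50116.
Each occurs with probability p³ ≈ (0.02941)³ ≈ 2.544270e-05.
By linearity: E[X] = C(68, 3)·p³ ≈ 50116 · 2.544270e-05 ≈ 1.2751.
Here α = 1, so p = 2/n is exactly at the triangle threshold p ~ 1/n. Asymptotically E[X] → c³/6 = 2³/6 = 4/3 ≈ 1.3333, a bounded constant. In this regime the triangle count is asymptotically Poisson(c³/6).

E[X] ≈ 1.2751; in regime p = Θ(1/n^{1}) E[X] stays bounded (at the triangle threshold p ~ 1/n).


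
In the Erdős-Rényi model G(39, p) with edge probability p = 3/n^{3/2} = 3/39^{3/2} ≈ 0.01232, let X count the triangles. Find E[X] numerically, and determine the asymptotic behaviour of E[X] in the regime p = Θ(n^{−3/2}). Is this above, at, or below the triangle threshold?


Number of potential triangles: C(39, 3) = 9139.
Each occurs with probability p³ ≈ (0.01232)³ ≈ 1.868844e-06.
By linearity: E[X] = C(39, 3)·p³ ≈ 9139 · 1.868844e-06 ≈ 0.0171.
Since α = 3/2 > 1, p = c/n^{3/2} = o(1/n) is below the triangle threshold p ~ 1/n. Asymptotically E[X] ~ (c³/6)·n^{3(1−α)} = (3³/6)·n^{-1.5} → 0, so by Markov's inequality G has no triangles w.h.p.

E[X] ≈ 0.0171; in regime p = Θ(1/n^{3/2}) E[X] tends to 0 (below the triangle threshold p ~ 1/n).


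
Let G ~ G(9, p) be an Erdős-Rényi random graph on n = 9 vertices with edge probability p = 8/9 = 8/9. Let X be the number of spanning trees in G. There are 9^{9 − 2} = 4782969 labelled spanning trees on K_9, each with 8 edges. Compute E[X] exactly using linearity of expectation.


K_9 has 9^{9 − 2} = 4782969 labelled spanning trees.
For each such spanning tree H, let X_H = 1 if all 8 edges of H are present in G. Then P[X_H = 1] = p^{8} = (8/9)^{8} = 16777216/43046721.
Summing the indicators: E[X] = Σ_H E[X_H] = 4782969 · p^{8} = 4782969 · 16777216/43046721 = 16777216/9.
Numerically: E[X] ≈ 1.864e+06.

E[X] = 4782969 · (8/9)^{8} = 16777216/9 ≈ 1.864e+06.


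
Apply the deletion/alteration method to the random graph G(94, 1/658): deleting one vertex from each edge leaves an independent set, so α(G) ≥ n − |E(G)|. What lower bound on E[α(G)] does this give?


E[|E(G)|] = C(94, 2)·p = 4371 · (1/658) = 93/14.
E[α(G)] ≥ n − E[|E(G)|] = 94 − 93/14 = 1223/14.
Numerically: ≈ 87.3571.
(This is only a lower bound; the true E[α(G)] may be larger.)

E[α(G)] ≥ 1223/14 ≈ 87.3571.


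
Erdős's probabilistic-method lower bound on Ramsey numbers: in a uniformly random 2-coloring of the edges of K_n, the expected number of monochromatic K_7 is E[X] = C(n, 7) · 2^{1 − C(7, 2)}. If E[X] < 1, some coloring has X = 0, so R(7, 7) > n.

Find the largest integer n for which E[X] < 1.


We need C(n, 7) · 2^{1 − 21} < 1, i.e. C(n, 7) < 2^{21 − 1} = 1048576.
Check values of n near the boundary:
  n = 22: C(22, 7) = 170544; 170544 < 1048576? YES
  n = 23: C(23, 7) = 245157; 245157 < 1048576? YES
  n = 24: C(24, 7) = 346104; 346104 < 1048576? YES
  n = 25: C(25, 7) = 480700; 480700 < 1048576? YES
  n = 26: C(26, 7) = 657800; 657800 < 1048576? YES
  n = 27: C(27, 7) = 888030; 888030 < 1048576? YES
  n = 28: C(28, 7) = 1184040; 1184040 < 1048576? NO
  n = 29: C(29, 7) = 1560780; 1560780 < 1048576? NO
The largest n with C(n, 7) < 1048576 is n = 27 (where E[X] = 444015/524288 ≈ 0.8469). Hence R(7, 7) > 27, i.e. R(7, 7) ≥ 28.

Largest n = 27; hence R(7, 7) > 27.


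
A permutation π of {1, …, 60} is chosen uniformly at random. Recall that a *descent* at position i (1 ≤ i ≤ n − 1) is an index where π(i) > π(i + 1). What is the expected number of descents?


Write X = Σ X_I over i = 1, …, 59, with X_I the indicator of one descent.
There are 59 indicators.
For each fixed i, the pair (π(i), π(i+1)) is a uniformly random ordered pair of distinct values from {1, …, 60}; by symmetry P[π(i) > π(i+1)] = 1/2.
By linearity: E[X] = 59 · (1/2) = (60 − 1) · (1/2) = 59/2 ≈ 29.500.

E[X] = 59/2 = 29.500.


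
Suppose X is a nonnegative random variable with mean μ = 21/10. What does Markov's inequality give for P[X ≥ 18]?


μ = E[X] = 21/10, a = 18.
Markov: P[X ≥ 18] ≤ μ/a = (21/10)/18 = 7/60.
Numerically: ≈ 0.11667.
(Since a = 18 > μ = 2.10000, the bound 7/60 is < 1 and informative.)

P[X ≥ 18] ≤ 7/60 ≈ 0.11667.


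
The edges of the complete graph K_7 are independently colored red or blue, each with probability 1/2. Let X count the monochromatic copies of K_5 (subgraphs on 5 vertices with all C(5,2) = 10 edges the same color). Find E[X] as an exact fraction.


Let X = Σ_S X_S over the C(7, 5) = 21 subsets S of size 5, where X_S = 1 if the K_5 on S is monochromatic.
For a fixed S, the K_5 on S has C(5, 2) = 10 edges. P[all 10 edges red] = (1/2)^10, and likewise for blue, so P[monochromatic] = 2·(1/2)^10 = 2^{1 − 10} = 1/512.
Summing: E[X] = C(7, 5) · 2^{1 − 10} = 21 · 1/512 = 21/512.
Numerically: E[X] ≈ 0.04102.

E[X] = C(7,5)·2^(1−C(5,2)) = 21/512 ≈ 0.04102.


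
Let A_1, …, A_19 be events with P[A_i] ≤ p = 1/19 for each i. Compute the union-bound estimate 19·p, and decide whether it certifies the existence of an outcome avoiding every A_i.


Union bound: P[∪_{i=1}^{19} A_i] ≤ Σ_i P[A_i] ≤ 19·p = 19·(1/19) = 1.
Numerically: 1 ≈ 1.000000.
Is 1 < 1? NO.
Since the bound 1 is ≥ 1, the union bound is uninformative here; it does NOT by itself certify existence.

19·p = 1 ≈ 1.000000; existence NOT certified by the union bound.


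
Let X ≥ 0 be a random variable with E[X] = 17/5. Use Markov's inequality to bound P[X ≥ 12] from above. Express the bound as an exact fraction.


μ = E[X] = 17/5, a = 12.
Markov: P[X ≥ 12] ≤ μ/a = (17/5)/12 = 17/60.
Numerically: ≈ 0.283333.
(Since a = 12 > μ = 3.400000, the bound 17/60 is < 1 and informative.)

P[X ≥ 12] ≤ 17/60 ≈ 0.283333.


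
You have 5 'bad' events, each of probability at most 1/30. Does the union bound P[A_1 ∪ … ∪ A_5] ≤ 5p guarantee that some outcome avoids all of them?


Union bound: P[∪_{i=1}^{5} A_i] ≤ Σ_i P[A_i] ≤ 5·p = 5·(1/30) = 1/6.
Numerically: 1/6 ≈ 0.166667.
Is 1/6 < 1? YES.
Since P[∪ A_i] ≤ 1/6 < 1, the complement has P[∩ A_i^c] ≥ 1 − 1/6 = 5/6 > 0, so some outcome avoids every A_i.

5·p = 1/6 ≈ 0.166667; existence CERTIFIED by the union bound.


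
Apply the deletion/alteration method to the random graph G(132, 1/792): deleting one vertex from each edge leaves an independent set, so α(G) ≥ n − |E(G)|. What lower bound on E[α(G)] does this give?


E[|E(G)|] = C(132, 2)·p = 8646 · (1/792) = 131/12.
E[α(G)] ≥ n − E[|E(G)|] = 132 − 131/12 = 1453/12.
Numerically: ≈ 121.083333.
(This is only a lower bound; the true E[α(G)] may be larger.)

E[α(G)] ≥ 1453/12 ≈ 121.083333.


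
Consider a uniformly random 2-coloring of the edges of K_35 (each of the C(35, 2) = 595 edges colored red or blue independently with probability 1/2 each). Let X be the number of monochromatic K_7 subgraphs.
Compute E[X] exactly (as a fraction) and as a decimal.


Let X = Σ_S X_S over the C(35, 7) = 6724520 subsets S of size 7, where X_S = 1 if the K_7 on S is monochromatic.
For a fixed S, the K_7 on S has C(7, 2) = 21 edges. P[all 21 edges red] = (1/2)^21, and likewise for blue, so P[monochromatic] = 2·(1/2)^21 = 2^{1 − 21} = 1/1048576.
By linearity of expectation: E[X] = C(35, 7) · 2^{1 − 21} = 6724520 · 1/1048576 = 840565/131072.
Numerically: E[X] ≈ 6.413002.

E[X] = C(35,7)·2^(1−C(7,2)) = 840565/131072 ≈ 6.413002.


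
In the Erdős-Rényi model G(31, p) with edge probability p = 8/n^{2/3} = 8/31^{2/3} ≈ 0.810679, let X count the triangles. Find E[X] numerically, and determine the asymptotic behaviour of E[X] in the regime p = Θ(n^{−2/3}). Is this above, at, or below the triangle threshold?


Number of potential triangles: C(31, 3) = 4495.
Each occurs with probability p³ ≈ (0.810679)³ ≈ 5.32778356e-01.
By linearity: E[X] = C(31, 3)·p³ ≈ 4495 · 5.32778356e-01 ≈ 2394.838710.
Since α = 2/3 < 1, p = c/n^{2/3} ≫ 1/n is above the triangle threshold p ~ 1/n. Asymptotically E[X] ~ (c³/6)·n^{3(1−α)} = (8³/6)·n^{1} → ∞; triangles are abundant w.h.p.

E[X] ≈ 2394.838710; in regime p = Θ(1/n^{2/3}) E[X] diverges (above the triangle threshold p ~ 1/n).


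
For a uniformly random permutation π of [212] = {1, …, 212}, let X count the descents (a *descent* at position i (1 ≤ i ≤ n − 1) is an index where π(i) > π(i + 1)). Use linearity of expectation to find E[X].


Write X = Σ X_I over i = 1, …, 211, with X_I the indicator of one descent.
There are 211 indicators.
For each fixed i, the pair (π(i), π(i+1)) is a uniformly random ordered pair of distinct values from {1, …, 212}; by symmetry P[π(i) > π(i+1)] = 1/2.
By linearity: E[X] = 211 · (1/2) = (212 − 1) · (1/2) = 211/2 ≈ 105.50000.

E[X] = 211/2 = 105.50000.


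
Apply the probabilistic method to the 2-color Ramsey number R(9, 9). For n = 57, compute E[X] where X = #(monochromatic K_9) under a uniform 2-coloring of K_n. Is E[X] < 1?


E[X] = C(57, 9) · 2^{1 − 36} = 8996462475 · 2^{−35} = 8996462475/34359738368.
As a reduced fraction: E[X] = 8996462475/34359738368 ≈ 0.2618.
Is E[X] < 1? YES.
Since E[X] < 1, there exists a 2-coloring of K_{57} with no monochromatic K_9; hence R(9, 9) > 57.

E[X] = 8996462475/34359738368 ≈ 0.2618; E[X] < 1, so R(9, 9) > 57.


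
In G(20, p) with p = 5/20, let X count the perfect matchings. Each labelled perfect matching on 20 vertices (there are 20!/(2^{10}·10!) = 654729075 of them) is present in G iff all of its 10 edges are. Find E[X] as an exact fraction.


K_20 has 20!/(2^{10}·10!) = 654729075 labelled perfect matchings.
For each such perfect matching H, let X_H = 1 if all 10 edges of H are present in G. Then P[X_H = 1] = p^{10} = (1/4)^{10} = 1/1048576.
By linearity: E[X] = Σ_H E[X_H] = 654729075 · p^{10} = 654729075 · 1/1048576 = 654729075/1048576.
Numerically: E[X] ≈ 624.4.

E[X] = 654729075 · (1/4)^{10} = 654729075/1048576 ≈ 624.4.


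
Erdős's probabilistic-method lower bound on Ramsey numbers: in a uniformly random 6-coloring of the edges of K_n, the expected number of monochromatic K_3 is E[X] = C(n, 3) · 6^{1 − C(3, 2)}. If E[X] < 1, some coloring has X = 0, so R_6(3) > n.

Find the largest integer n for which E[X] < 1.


We need C(n, 3) · 6^{1 − 3} < 1, i.e. C(n, 3) < 6^{3 − 1} = 36.
Check values of n near the boundary:
  n = 5: C(5, 3) = 10; 10 < 36? YES
  n = 6: C(6, 3) = 20; 20 < 36? YES
  n = 7: C(7, 3) = 35; 35 < 36? YES
  n = 8: C(8, 3) = 56; 56 < 36? NO
  n = 9: C(9, 3) = 84; 84 < 36? NO
  n = 10: C(10, 3) = 120; 120 < 36? NO
The largest n with C(n, 3) < 36 is n = 7 (where E[X] = 35/36 ≈ 0.972). Hence R_6(3) > 7, i.e. R_6(3) ≥ 8.

Largest n = 7; hence R_6(3) > 7.


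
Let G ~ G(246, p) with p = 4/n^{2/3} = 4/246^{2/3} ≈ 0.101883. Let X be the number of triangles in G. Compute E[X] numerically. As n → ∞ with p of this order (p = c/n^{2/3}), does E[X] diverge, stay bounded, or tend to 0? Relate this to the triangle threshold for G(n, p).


Number of potential triangles: C(246, 3) = 2450980.
Each occurs with probability p³ ≈ (0.101883)³ ≈ 1.05757155e-03.
By linearity: E[X] = C(246, 3)·p³ ≈ 2450980 · 1.05757155e-03 ≈ 2592.086721.
Since α = 2/3 < 1, p = c/n^{2/3} ≫ 1/n is above the triangle threshold p ~ 1/n. Asymptotically E[X] ~ (c³/6)·n^{3(1−α)} = (4³/6)·n^{1} → ∞; triangles are abundant w.h.p.

E[X] ≈ 2592.086721; in regime p = Θ(1/n^{2/3}) E[X] diverges (above the triangle threshold p ~ 1/n).


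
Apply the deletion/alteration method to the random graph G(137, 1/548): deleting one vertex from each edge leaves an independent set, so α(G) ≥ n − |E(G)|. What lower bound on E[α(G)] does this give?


E[|E(G)|] = C(137, 2)·p = 9316 · (1/548) = 17.
E[α(G)] ≥ n − E[|E(G)|] = 137 − 17 = 120.
Numerically: ≈ 120.000.
(This is only a lower bound; the true E[α(G)] may be larger.)

E[α(G)] ≥ 120 ≈ 120.000.
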